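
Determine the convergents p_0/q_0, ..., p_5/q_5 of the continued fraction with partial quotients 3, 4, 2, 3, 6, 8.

Using the convergent recurrence p_i = a_i*p_{i-1} + p_{i-2}, q_i = a_i*q_{i-1} + q_{i-2} with p_{-2}=0, p_{-1}=1, q_{-2}=1, q_{-1}=0:
  i=0: a_0=3, p_0 = 3*1 + 0 = 3, q_0 = 3*0 + 1 = 1.
  i=1: a_1=4, p_1 = 4*3 + 1 = 13, q_1 = 4*1 + 0 = 4.
  i=2: a_2=2, p_2 = 2*13 + 3 = 29, q_2 = 2*4 + 1 = 9.
  i=3: a_3=3, p_3 = 3*29 + 13 = 100, q_3 = 3*9 + 4 = 31.
  i=4: a_4=6, p_4 = 6*100 + 29 = 629, q_4 = 6*31 + 9 = 195.
  i=5: a_5=8, p_5 = 8*629 + 100 = 5132, q_5 = 8*195 + 31 = 1591.

3/1, 13/4, 29/9, 100/31, 629/195, 5132/1591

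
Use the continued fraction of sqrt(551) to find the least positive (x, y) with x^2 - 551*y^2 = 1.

First expand sqrt(551) as a continued fraction. With x_i = (sqrt(551) + m_i)/d_i and (m_0, d_0) = (0, 1): a_0 = floor(sqrt(551)) = 23, since 23^2 = 529 <= 551 < 576 = 24^2.
Iterate m_{i+1} = d_i*a_i - m_i, d_{i+1} = (551 - m_{i+1}^2)/d_i, a_{i+1} = floor((a_0 + m_{i+1})/d_{i+1}):
  m_1 = 1*23 - 0 = 23, d_1 = (551 - 23^2)/1 = 22/1 = 22, a_1 = floor((23 + 23)/22) = 2.
  m_2 = 22*2 - 23 = 21, d_2 = (551 - 21^2)/22 = 110/22 = 5, a_2 = floor((23 + 21)/5) = 8.
  m_3 = 5*8 - 21 = 19, d_3 = (551 - 19^2)/5 = 190/5 = 38, a_3 = floor((23 + 19)/38) = 1.
  m_4 = 38*1 - 19 = 19, d_4 = (551 - 19^2)/38 = 190/38 = 5, a_4 = floor((23 + 19)/5) = 8.
  m_5 = 5*8 - 19 = 21, d_5 = (551 - 21^2)/5 = 110/5 = 22, a_5 = floor((23 + 21)/22) = 2.
  m_6 = 22*2 - 21 = 23, d_6 = (551 - 23^2)/22 = 22/22 = 1, a_6 = floor((23 + 23)/1) = 46.
  m_7 = 1*46 - 23 = 23, d_7 = (551 - 23^2)/1 = 22/1 = 22: (m_7, d_7) = (m_1, d_1) = (23, 22), so from here the quotients repeat a_1, ..., a_6; the period length is 6.
So sqrt(551) = [23; (2, 8, 1, 8, 2, 46)] with period length k = 6.
k is even, so the fundamental solution of x^2 - 551y^2 = 1 is (p_{k-1}, q_{k-1}) = (p_5, q_5); compute convergents through index 5.
Convergents (p_i = a_i*p_{i-1} + p_{i-2}, q_i = a_i*q_{i-1} + q_{i-2} with p_{-2}=0, p_{-1}=1, q_{-2}=1, q_{-1}=0):
  i=0: a_0=23, p_0 = 23*1 + 0 = 23, q_0 = 23*0 + 1 = 1.
  i=1: a_1=2, p_1 = 2*23 + 1 = 47, q_1 = 2*1 + 0 = 2.
  i=2: a_2=8, p_2 = 8*47 + 23 = 399, q_2 = 8*2 + 1 = 17.
  i=3: a_3=1, p_3 = 1*399 + 47 = 446, q_3 = 1*17 + 2 = 19.
  i=4: a_4=8, p_4 = 8*446 + 399 = 3967, q_4 = 8*19 + 17 = 169.
  i=5: a_5=2, p_5 = 2*3967 + 446 = 8380, q_5 = 2*169 + 19 = 357.
Check: 8380^2 - 551*357^2 = 70224400 - 70224399 = 1, so (x, y) = (8380, 357) solves the equation, and by the theorem it is the least positive solution.

(x, y) = (8380, 357)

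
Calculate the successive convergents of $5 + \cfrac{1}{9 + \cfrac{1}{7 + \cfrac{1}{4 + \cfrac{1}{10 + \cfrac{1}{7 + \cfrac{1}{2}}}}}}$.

Using the convergent recurrence p_i = a_i*p_{i-1} + p_{i-2}, q_i = a_i*q_{i-1} + q_{i-2} with p_{-2}=0, p_{-1}=1, q_{-2}=1, q_{-1}=0:
  i=0: a_0=5, p_0 = 5*1 + 0 = 5, q_0 = 5*0 + 1 = 1.
  i=1: a_1=9, p_1 = 9*5 + 1 = 46, q_1 = 9*1 + 0 = 9.
  i=2: a_2=7, p_2 = 7*46 + 5 = 327, q_2 = 7*9 + 1 = 64.
  i=3: a_3=4, p_3 = 4*327 + 46 = 1354, q_3 = 4*64 + 9 = 265.
  i=4: a_4=10, p_4 = 10*1354 + 327 = 13867, q_4 = 10*265 + 64 = 2714.
  i=5: a_5=7, p_5 = 7*13867 + 1354 = 98423, q_5 = 7*2714 + 265 = 19263.
  i=6: a_6=2, p_6 = 2*98423 + 13867 = 210713, q_6 = 2*19263 + 2714 = 41240.

5/1, 46/9, 327/64, 1354/265, 13867/2714, 98423/19263, 210713/41240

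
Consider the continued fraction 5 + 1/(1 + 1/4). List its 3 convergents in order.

5/1, 6/1, 29/5

Using the convergent recurrence p_i = a_i*p_{i-1} + p_{i-2}, q_i = a_i*q_{i-1} + q_{i-2} with p_{-2}=0, p_{-1}=1, q_{-2}=1, q_{-1}=0:
  i=0: a_0=5, p_0 = 5*1 + 0 = 5, q_0 = 5*0 + 1 = 1.
  i=1: a_1=1, p_1 = 1*5 + 1 = 6, q_1 = 1*1 + 0 = 1.
  i=2: a_2=4, p_2 = 4*6 + 5 = 29, q_2 = 4*1 + 1 = 5.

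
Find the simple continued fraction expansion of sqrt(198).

[14; (14, 28)]

Write x_i = (sqrt(198) + m_i)/d_i with (m_0, d_0) = (0, 1). a_0 = floor(sqrt(198)) = 14, since 14^2 = 196 <= 198 < 225 = 15^2.
Iterate m_{i+1} = d_i*a_i - m_i, d_{i+1} = (198 - m_{i+1}^2)/d_i, a_{i+1} = floor((a_0 + m_{i+1})/d_{i+1}):
  m_1 = 1*14 - 0 = 14, d_1 = (198 - 14^2)/1 = 2/1 = 2, a_1 = floor((14 + 14)/2) = 14.
  m_2 = 2*14 - 14 = 14, d_2 = (198 - 14^2)/2 = 2/2 = 1, a_2 = floor((14 + 14)/1) = 28.
  m_3 = 1*28 - 14 = 14, d_3 = (198 - 14^2)/1 = 2/1 = 2: (m_3, d_3) = (m_1, d_1) = (14, 2), so from here the quotients repeat a_1, a_2; the period length is 2.
Hence the expansion of sqrt(198) is a_0 = 14 followed by the repeating block 14, 28 (period 2).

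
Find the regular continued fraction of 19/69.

Run the Euclidean algorithm on 19 and 69; the successive quotients are the partial quotients a_0, a_1, ... (each step inverts the fractional part left over by the previous one):
  19 = 0*69 + 19, so a_0 = 0.
  69 = 3*19 + 12, so a_1 = 3.
  19 = 1*12 + 7, so a_2 = 1.
  12 = 1*7 + 5, so a_3 = 1.
  7 = 1*5 + 2, so a_4 = 1.
  5 = 2*2 + 1, so a_5 = 2.
  2 = 2*1 + 0, so a_6 = 2.
The remainder reaches 0 after 7 divisions, so the expansion has 7 partial quotients, read off in order.

[0; 3, 1, 1, 1, 2, 2]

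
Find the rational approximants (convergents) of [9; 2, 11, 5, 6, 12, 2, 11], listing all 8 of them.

Using the convergent recurrence p_i = a_i*p_{i-1} + p_{i-2}, q_i = a_i*q_{i-1} + q_{i-2} with p_{-2}=0, p_{-1}=1, q_{-2}=1, q_{-1}=0:
  i=0: a_0=9, p_0 = 9*1 + 0 = 9, q_0 = 9*0 + 1 = 1.
  i=1: a_1=2, p_1 = 2*9 + 1 = 19, q_1 = 2*1 + 0 = 2.
  i=2: a_2=11, p_2 = 11*19 + 9 = 218, q_2 = 11*2 + 1 = 23.
  i=3: a_3=5, p_3 = 5*218 + 19 = 1109, q_3 = 5*23 + 2 = 117.
  i=4: a_4=6, p_4 = 6*1109 + 218 = 6872, q_4 = 6*117 + 23 = 725.
  i=5: a_5=12, p_5 = 12*6872 + 1109 = 83573, q_5 = 12*725 + 117 = 8817.
  i=6: a_6=2, p_6 = 2*83573 + 6872 = 174018, q_6 = 2*8817 + 725 = 18359.
  i=7: a_7=11, p_7 = 11*174018 + 83573 = 1997771, q_7 = 11*18359 + 8817 = 210766.

9/1, 19/2, 218/23, 1109/117, 6872/725, 83573/8817, 174018/18359, 1997771/210766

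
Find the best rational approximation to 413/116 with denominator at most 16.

57/16

Expand x = 413/116 as a continued fraction with the Euclidean algorithm:
  413 = 3*116 + 65, so a_0 = 3.
  116 = 1*65 + 51, so a_1 = 1.
  65 = 1*51 + 14, so a_2 = 1.
  51 = 3*14 + 9, so a_3 = 3.
  14 = 1*9 + 5, so a_4 = 1.
  9 = 1*5 + 4, so a_5 = 1.
  5 = 1*4 + 1, so a_6 = 1.
  4 = 4*1 + 0, so a_7 = 4.
so x = [3; 1, 1, 3, 1, 1, 1, 4].
Convergents (p_i = a_i*p_{i-1} + p_{i-2}, q_i = a_i*q_{i-1} + q_{i-2} with p_{-2}=0, p_{-1}=1, q_{-2}=1, q_{-1}=0), until the denominator exceeds 16:
  i=0: a_0=3, p_0 = 3*1 + 0 = 3, q_0 = 3*0 + 1 = 1.
  i=1: a_1=1, p_1 = 1*3 + 1 = 4, q_1 = 1*1 + 0 = 1.
  i=2: a_2=1, p_2 = 1*4 + 3 = 7, q_2 = 1*1 + 1 = 2.
  i=3: a_3=3, p_3 = 3*7 + 4 = 25, q_3 = 3*2 + 1 = 7.
  i=4: a_4=1, p_4 = 1*25 + 7 = 32, q_4 = 1*7 + 2 = 9.
  i=5: a_5=1, p_5 = 1*32 + 25 = 57, q_5 = 1*9 + 7 = 16.
  i=6: a_6=1, p_6 = 1*57 + 32 = 89, q_6 = 1*16 + 9 = 25.
q_6 = 25 > 16, so the last convergent with denominator <= 16 is p_5/q_5 = 57/16.
The closest fraction with denominator <= 16 is either p_5/q_5 or the intermediate fraction (k*p_5 + p_4)/(k*q_5 + q_4) with the largest k >= 1 whose denominator stays <= 16; these approach x as k grows, and every other convergent or intermediate fraction in range is farther away.
Largest k: floor((16 - q_4)/q_5) = floor((16 - 9)/16) = 0.
Since k = 0, no intermediate fraction beyond p_5/q_5 has denominator <= 16, so the convergent 57/16 is the closest (its error is |413*16 - 57*116|/(116*16) = 4/1856).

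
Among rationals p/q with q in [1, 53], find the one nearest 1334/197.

Expand x = 1334/197 as a continued fraction with the Euclidean algorithm:
  1334 = 6*197 + 152, so a_0 = 6.
  197 = 1*152 + 45, so a_1 = 1.
  152 = 3*45 + 17, so a_2 = 3.
  45 = 2*17 + 11, so a_3 = 2.
  17 = 1*11 + 6, so a_4 = 1.
  11 = 1*6 + 5, so a_5 = 1.
  6 = 1*5 + 1, so a_6 = 1.
  5 = 5*1 + 0, so a_7 = 5.
so x = [6; 1, 3, 2, 1, 1, 1, 5].
Convergents (p_i = a_i*p_{i-1} + p_{i-2}, q_i = a_i*q_{i-1} + q_{i-2} with p_{-2}=0, p_{-1}=1, q_{-2}=1, q_{-1}=0), until the denominator exceeds 53:
  i=0: a_0=6, p_0 = 6*1 + 0 = 6, q_0 = 6*0 + 1 = 1.
  i=1: a_1=1, p_1 = 1*6 + 1 = 7, q_1 = 1*1 + 0 = 1.
  i=2: a_2=3, p_2 = 3*7 + 6 = 27, q_2 = 3*1 + 1 = 4.
  i=3: a_3=2, p_3 = 2*27 + 7 = 61, q_3 = 2*4 + 1 = 9.
  i=4: a_4=1, p_4 = 1*61 + 27 = 88, q_4 = 1*9 + 4 = 13.
  i=5: a_5=1, p_5 = 1*88 + 61 = 149, q_5 = 1*13 + 9 = 22.
  i=6: a_6=1, p_6 = 1*149 + 88 = 237, q_6 = 1*22 + 13 = 35.
  i=7: a_7=5, p_7 = 5*237 + 149 = 1334, q_7 = 5*35 + 22 = 197.
q_7 = 197 > 53, so the last convergent with denominator <= 53 is p_6/q_6 = 237/35.
The closest fraction with denominator <= 53 is either p_6/q_6 or the intermediate fraction (k*p_6 + p_5)/(k*q_6 + q_5) with the largest k >= 1 whose denominator stays <= 53; these approach x as k grows, and every other convergent or intermediate fraction in range is farther away.
Largest k: floor((53 - q_5)/q_6) = floor((53 - 22)/35) = 0.
Since k = 0, no intermediate fraction beyond p_6/q_6 has denominator <= 53, so the convergent 237/35 is the closest (its error is |1334*35 - 237*197|/(197*35) = 1/6895).

237/35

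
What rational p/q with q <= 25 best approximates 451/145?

Expand x = 451/145 as a continued fraction with the Euclidean algorithm:
  451 = 3*145 + 16, so a_0 = 3.
  145 = 9*16 + 1, so a_1 = 9.
  16 = 16*1 + 0, so a_2 = 16.
so x = [3; 9, 16].
Convergents (p_i = a_i*p_{i-1} + p_{i-2}, q_i = a_i*q_{i-1} + q_{i-2} with p_{-2}=0, p_{-1}=1, q_{-2}=1, q_{-1}=0), until the denominator exceeds 25:
  i=0: a_0=3, p_0 = 3*1 + 0 = 3, q_0 = 3*0 + 1 = 1.
  i=1: a_1=9, p_1 = 9*3 + 1 = 28, q_1 = 9*1 + 0 = 9.
  i=2: a_2=16, p_2 = 16*28 + 3 = 451, q_2 = 16*9 + 1 = 145.
q_2 = 145 > 25, so the last convergent with denominator <= 25 is p_1/q_1 = 28/9.
The closest fraction with denominator <= 25 is either p_1/q_1 or the intermediate fraction (k*p_1 + p_0)/(k*q_1 + q_0) with the largest k >= 1 whose denominator stays <= 25; these approach x as k grows, and every other convergent or intermediate fraction in range is farther away.
Largest k: floor((25 - q_0)/q_1) = floor((25 - 1)/9) = 2.
That gives (2*28 + 3)/(2*9 + 1) = 59/19.
Compare the errors: |x - 28/9| = |451*9 - 28*145|/(145*9) = 1/1305, and |x - 59/19| = |451*19 - 59*145|/(145*19) = 14/2755.
Cross-multiplying, 1*2755 = 2755 < 18270 = 14*1305, so 1/1305 is smaller: the convergent 28/9 is closer to x than 59/19.

28/9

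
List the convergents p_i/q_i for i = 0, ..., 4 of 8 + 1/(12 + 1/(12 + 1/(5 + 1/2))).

Using the convergent recurrence p_i = a_i*p_{i-1} + p_{i-2}, q_i = a_i*q_{i-1} + q_{i-2} with p_{-2}=0, p_{-1}=1, q_{-2}=1, q_{-1}=0:
  i=0: a_0=8, p_0 = 8*1 + 0 = 8, q_0 = 8*0 + 1 = 1.
  i=1: a_1=12, p_1 = 12*8 + 1 = 97, q_1 = 12*1 + 0 = 12.
  i=2: a_2=12, p_2 = 12*97 + 8 = 1172, q_2 = 12*12 + 1 = 145.
  i=3: a_3=5, p_3 = 5*1172 + 97 = 5957, q_3 = 5*145 + 12 = 737.
  i=4: a_4=2, p_4 = 2*5957 + 1172 = 13086, q_4 = 2*737 + 145 = 1619.

8/1, 97/12, 1172/145, 5957/737, 13086/1619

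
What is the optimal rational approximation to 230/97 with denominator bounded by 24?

45/19

Expand x = 230/97 as a continued fraction with the Euclidean algorithm:
  230 = 2*97 + 36, so a_0 = 2.
  97 = 2*36 + 25, so a_1 = 2.
  36 = 1*25 + 11, so a_2 = 1.
  25 = 2*11 + 3, so a_3 = 2.
  11 = 3*3 + 2, so a_4 = 3.
  3 = 1*2 + 1, so a_5 = 1.
  2 = 2*1 + 0, so a_6 = 2.
so x = [2; 2, 1, 2, 3, 1, 2].
Convergents (p_i = a_i*p_{i-1} + p_{i-2}, q_i = a_i*q_{i-1} + q_{i-2} with p_{-2}=0, p_{-1}=1, q_{-2}=1, q_{-1}=0), until the denominator exceeds 24:
  i=0: a_0=2, p_0 = 2*1 + 0 = 2, q_0 = 2*0 + 1 = 1.
  i=1: a_1=2, p_1 = 2*2 + 1 = 5, q_1 = 2*1 + 0 = 2.
  i=2: a_2=1, p_2 = 1*5 + 2 = 7, q_2 = 1*2 + 1 = 3.
  i=3: a_3=2, p_3 = 2*7 + 5 = 19, q_3 = 2*3 + 2 = 8.
  i=4: a_4=3, p_4 = 3*19 + 7 = 64, q_4 = 3*8 + 3 = 27.
q_4 = 27 > 24, so the last convergent with denominator <= 24 is p_3/q_3 = 19/8.
The closest fraction with denominator <= 24 is either p_3/q_3 or the intermediate fraction (k*p_3 + p_2)/(k*q_3 + q_2) with the largest k >= 1 whose denominator stays <= 24; these approach x as k grows, and every other convergent or intermediate fraction in range is farther away.
Largest k: floor((24 - q_2)/q_3) = floor((24 - 3)/8) = 2.
That gives (2*19 + 7)/(2*8 + 3) = 45/19.
Compare the errors: |x - 19/8| = |230*8 - 19*97|/(97*8) = 3/776, and |x - 45/19| = |230*19 - 45*97|/(97*19) = 5/1843.
Cross-multiplying, 5*776 = 3880 < 5529 = 3*1843, so 5/1843 is smaller: the intermediate fraction 45/19 is closer to x than 19/8.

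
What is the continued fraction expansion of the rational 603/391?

[1; 1, 1, 5, 2, 2, 1, 4]

Run the Euclidean algorithm on 603 and 391; the successive quotients are the partial quotients a_0, a_1, ... (each step inverts the fractional part left over by the previous one):
  603 = 1*391 + 212, so a_0 = 1.
  391 = 1*212 + 179, so a_1 = 1.
  212 = 1*179 + 33, so a_2 = 1.
  179 = 5*33 + 14, so a_3 = 5.
  33 = 2*14 + 5, so a_4 = 2.
  14 = 2*5 + 4, so a_5 = 2.
  5 = 1*4 + 1, so a_6 = 1.
  4 = 4*1 + 0, so a_7 = 4.
The remainder reaches 0 after 8 divisions, so the expansion has 8 partial quotients, read off in order.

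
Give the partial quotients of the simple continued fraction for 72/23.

Run the Euclidean algorithm on 72 and 23; the successive quotients are the partial quotients a_0, a_1, ... (each step inverts the fractional part left over by the previous one):
  72 = 3*23 + 3, so a_0 = 3.
  23 = 7*3 + 2, so a_1 = 7.
  3 = 1*2 + 1, so a_2 = 1.
  2 = 2*1 + 0, so a_3 = 2.
The remainder reaches 0 after 4 divisions, so the expansion has 4 partial quotients, read off in order.

[3; 7, 1, 2]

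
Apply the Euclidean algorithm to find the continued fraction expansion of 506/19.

[26; 1, 1, 1, 2, 2]

Run the Euclidean algorithm on 506 and 19; the successive quotients are the partial quotients a_0, a_1, ... (each step inverts the fractional part left over by the previous one):
  506 = 26*19 + 12, so a_0 = 26.
  19 = 1*12 + 7, so a_1 = 1.
  12 = 1*7 + 5, so a_2 = 1.
  7 = 1*5 + 2, so a_3 = 1.
  5 = 2*2 + 1, so a_4 = 2.
  2 = 2*1 + 0, so a_5 = 2.
The remainder reaches 0 after 6 divisions, so the expansion has 6 partial quotients, read off in order.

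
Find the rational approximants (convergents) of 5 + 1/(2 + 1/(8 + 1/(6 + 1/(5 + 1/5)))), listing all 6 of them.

Using the convergent recurrence p_i = a_i*p_{i-1} + p_{i-2}, q_i = a_i*q_{i-1} + q_{i-2} with p_{-2}=0, p_{-1}=1, q_{-2}=1, q_{-1}=0:
  i=0: a_0=5, p_0 = 5*1 + 0 = 5, q_0 = 5*0 + 1 = 1.
  i=1: a_1=2, p_1 = 2*5 + 1 = 11, q_1 = 2*1 + 0 = 2.
  i=2: a_2=8, p_2 = 8*11 + 5 = 93, q_2 = 8*2 + 1 = 17.
  i=3: a_3=6, p_3 = 6*93 + 11 = 569, q_3 = 6*17 + 2 = 104.
  i=4: a_4=5, p_4 = 5*569 + 93 = 2938, q_4 = 5*104 + 17 = 537.
  i=5: a_5=5, p_5 = 5*2938 + 569 = 15259, q_5 = 5*537 + 104 = 2789.

5/1, 11/2, 93/17, 569/104, 2938/537, 15259/2789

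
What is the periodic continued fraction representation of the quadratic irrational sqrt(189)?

[13; (1, 2, 1, 26)]

Write x_i = (sqrt(189) + m_i)/d_i with (m_0, d_0) = (0, 1). a_0 = floor(sqrt(189)) = 13, since 13^2 = 169 <= 189 < 196 = 14^2.
Iterate m_{i+1} = d_i*a_i - m_i, d_{i+1} = (189 - m_{i+1}^2)/d_i, a_{i+1} = floor((a_0 + m_{i+1})/d_{i+1}):
  m_1 = 1*13 - 0 = 13, d_1 = (189 - 13^2)/1 = 20/1 = 20, a_1 = floor((13 + 13)/20) = 1.
  m_2 = 20*1 - 13 = 7, d_2 = (189 - 7^2)/20 = 140/20 = 7, a_2 = floor((13 + 7)/7) = 2.
  m_3 = 7*2 - 7 = 7, d_3 = (189 - 7^2)/7 = 140/7 = 20, a_3 = floor((13 + 7)/20) = 1.
  m_4 = 20*1 - 7 = 13, d_4 = (189 - 13^2)/20 = 20/20 = 1, a_4 = floor((13 + 13)/1) = 26.
  m_5 = 1*26 - 13 = 13, d_5 = (189 - 13^2)/1 = 20/1 = 20: (m_5, d_5) = (m_1, d_1) = (13, 20), so from here the quotients repeat a_1, ..., a_4; the period length is 4.
Hence the expansion of sqrt(189) is a_0 = 13 followed by the repeating block 1, 2, 1, 26 (period 4).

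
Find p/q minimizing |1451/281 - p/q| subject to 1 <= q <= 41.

Expand x = 1451/281 as a continued fraction with the Euclidean algorithm:
  1451 = 5*281 + 46, so a_0 = 5.
  281 = 6*46 + 5, so a_1 = 6.
  46 = 9*5 + 1, so a_2 = 9.
  5 = 5*1 + 0, so a_3 = 5.
so x = [5; 6, 9, 5].
Convergents (p_i = a_i*p_{i-1} + p_{i-2}, q_i = a_i*q_{i-1} + q_{i-2} with p_{-2}=0, p_{-1}=1, q_{-2}=1, q_{-1}=0), until the denominator exceeds 41:
  i=0: a_0=5, p_0 = 5*1 + 0 = 5, q_0 = 5*0 + 1 = 1.
  i=1: a_1=6, p_1 = 6*5 + 1 = 31, q_1 = 6*1 + 0 = 6.
  i=2: a_2=9, p_2 = 9*31 + 5 = 284, q_2 = 9*6 + 1 = 55.
q_2 = 55 > 41, so the last convergent with denominator <= 41 is p_1/q_1 = 31/6.
The closest fraction with denominator <= 41 is either p_1/q_1 or the intermediate fraction (k*p_1 + p_0)/(k*q_1 + q_0) with the largest k >= 1 whose denominator stays <= 41; these approach x as k grows, and every other convergent or intermediate fraction in range is farther away.
Largest k: floor((41 - q_0)/q_1) = floor((41 - 1)/6) = 6.
That gives (6*31 + 5)/(6*6 + 1) = 191/37.
Compare the errors: |x - 31/6| = |1451*6 - 31*281|/(281*6) = 5/1686, and |x - 191/37| = |1451*37 - 191*281|/(281*37) = 16/10397.
Cross-multiplying, 16*1686 = 26976 < 51985 = 5*10397, so 16/10397 is smaller: the intermediate fraction 191/37 is closer to x than 31/6.

191/37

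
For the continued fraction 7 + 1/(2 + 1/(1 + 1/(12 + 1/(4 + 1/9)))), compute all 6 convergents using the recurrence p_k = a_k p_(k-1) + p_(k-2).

7/1, 15/2, 22/3, 279/38, 1138/155, 10521/1433

Using the convergent recurrence p_i = a_i*p_{i-1} + p_{i-2}, q_i = a_i*q_{i-1} + q_{i-2} with p_{-2}=0, p_{-1}=1, q_{-2}=1, q_{-1}=0:
  i=0: a_0=7, p_0 = 7*1 + 0 = 7, q_0 = 7*0 + 1 = 1.
  i=1: a_1=2, p_1 = 2*7 + 1 = 15, q_1 = 2*1 + 0 = 2.
  i=2: a_2=1, p_2 = 1*15 + 7 = 22, q_2 = 1*2 + 1 = 3.
  i=3: a_3=12, p_3 = 12*22 + 15 = 279, q_3 = 12*3 + 2 = 38.
  i=4: a_4=4, p_4 = 4*279 + 22 = 1138, q_4 = 4*38 + 3 = 155.
  i=5: a_5=9, p_5 = 9*1138 + 279 = 10521, q_5 = 9*155 + 38 = 1433.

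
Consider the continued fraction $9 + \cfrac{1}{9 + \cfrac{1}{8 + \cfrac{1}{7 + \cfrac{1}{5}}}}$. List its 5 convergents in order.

Using the convergent recurrence p_i = a_i*p_{i-1} + p_{i-2}, q_i = a_i*q_{i-1} + q_{i-2} with p_{-2}=0, p_{-1}=1, q_{-2}=1, q_{-1}=0:
  i=0: a_0=9, p_0 = 9*1 + 0 = 9, q_0 = 9*0 + 1 = 1.
  i=1: a_1=9, p_1 = 9*9 + 1 = 82, q_1 = 9*1 + 0 = 9.
  i=2: a_2=8, p_2 = 8*82 + 9 = 665, q_2 = 8*9 + 1 = 73.
  i=3: a_3=7, p_3 = 7*665 + 82 = 4737, q_3 = 7*73 + 9 = 520.
  i=4: a_4=5, p_4 = 5*4737 + 665 = 24350, q_4 = 5*520 + 73 = 2673.

9/1, 82/9, 665/73, 4737/520, 24350/2673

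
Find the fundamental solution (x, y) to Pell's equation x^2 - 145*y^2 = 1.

(x, y) = (289, 24)

First expand sqrt(145) as a continued fraction. With x_i = (sqrt(145) + m_i)/d_i and (m_0, d_0) = (0, 1): a_0 = floor(sqrt(145)) = 12, since 12^2 = 144 <= 145 < 169 = 13^2.
Iterate m_{i+1} = d_i*a_i - m_i, d_{i+1} = (145 - m_{i+1}^2)/d_i, a_{i+1} = floor((a_0 + m_{i+1})/d_{i+1}):
  m_1 = 1*12 - 0 = 12, d_1 = (145 - 12^2)/1 = 1/1 = 1, a_1 = floor((12 + 12)/1) = 24.
  m_2 = 1*24 - 12 = 12, d_2 = (145 - 12^2)/1 = 1/1 = 1: (m_2, d_2) = (m_1, d_1) = (12, 1), so from here the quotient a_1 repeats; the period length is 1.
So sqrt(145) = [12; (24)] with period length k = 1.
k is odd, so (p_{k-1}, q_{k-1}) only solves x^2 - 145y^2 = -1 and the fundamental solution of x^2 - 145y^2 = 1 is (p_{2k-1}, q_{2k-1}) = (p_1, q_1); compute convergents through index 1, running through the period twice.
Convergents (p_i = a_i*p_{i-1} + p_{i-2}, q_i = a_i*q_{i-1} + q_{i-2} with p_{-2}=0, p_{-1}=1, q_{-2}=1, q_{-1}=0):
  i=0: a_0=12, p_0 = 12*1 + 0 = 12, q_0 = 12*0 + 1 = 1.
  i=1: a_1=24, p_1 = 24*12 + 1 = 289, q_1 = 24*1 + 0 = 24.
Indeed p_0^2 - 145*q_0^2 = 144 - 145 = -1, not +1.
Check: 289^2 - 145*24^2 = 83521 - 83520 = 1, so (x, y) = (289, 24) solves the equation, and by the theorem it is the least positive solution.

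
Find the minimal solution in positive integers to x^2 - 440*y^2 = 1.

(x, y) = (21, 1)

First expand sqrt(440) as a continued fraction. With x_i = (sqrt(440) + m_i)/d_i and (m_0, d_0) = (0, 1): a_0 = floor(sqrt(440)) = 20, since 20^2 = 400 <= 440 < 441 = 21^2.
Iterate m_{i+1} = d_i*a_i - m_i, d_{i+1} = (440 - m_{i+1}^2)/d_i, a_{i+1} = floor((a_0 + m_{i+1})/d_{i+1}):
  m_1 = 1*20 - 0 = 20, d_1 = (440 - 20^2)/1 = 40/1 = 40, a_1 = floor((20 + 20)/40) = 1.
  m_2 = 40*1 - 20 = 20, d_2 = (440 - 20^2)/40 = 40/40 = 1, a_2 = floor((20 + 20)/1) = 40.
  m_3 = 1*40 - 20 = 20, d_3 = (440 - 20^2)/1 = 40/1 = 40: (m_3, d_3) = (m_1, d_1) = (20, 40), so from here the quotients repeat a_1, a_2; the period length is 2.
So sqrt(440) = [20; (1, 40)] with period length k = 2.
k is even, so the fundamental solution of x^2 - 440y^2 = 1 is (p_{k-1}, q_{k-1}) = (p_1, q_1); compute convergents through index 1.
Convergents (p_i = a_i*p_{i-1} + p_{i-2}, q_i = a_i*q_{i-1} + q_{i-2} with p_{-2}=0, p_{-1}=1, q_{-2}=1, q_{-1}=0):
  i=0: a_0=20, p_0 = 20*1 + 0 = 20, q_0 = 20*0 + 1 = 1.
  i=1: a_1=1, p_1 = 1*20 + 1 = 21, q_1 = 1*1 + 0 = 1.
Check: 21^2 - 440*1^2 = 441 - 440 = 1, so (x, y) = (21, 1) solves the equation, and by the theorem it is the least positive solution.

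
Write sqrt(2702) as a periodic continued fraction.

[51; (1, 50, 1, 102)]

Write x_i = (sqrt(2702) + m_i)/d_i with (m_0, d_0) = (0, 1). a_0 = floor(sqrt(2702)) = 51, since 51^2 = 2601 <= 2702 < 2704 = 52^2.
Iterate m_{i+1} = d_i*a_i - m_i, d_{i+1} = (2702 - m_{i+1}^2)/d_i, a_{i+1} = floor((a_0 + m_{i+1})/d_{i+1}):
  m_1 = 1*51 - 0 = 51, d_1 = (2702 - 51^2)/1 = 101/1 = 101, a_1 = floor((51 + 51)/101) = 1.
  m_2 = 101*1 - 51 = 50, d_2 = (2702 - 50^2)/101 = 202/101 = 2, a_2 = floor((51 + 50)/2) = 50.
  m_3 = 2*50 - 50 = 50, d_3 = (2702 - 50^2)/2 = 202/2 = 101, a_3 = floor((51 + 50)/101) = 1.
  m_4 = 101*1 - 50 = 51, d_4 = (2702 - 51^2)/101 = 101/101 = 1, a_4 = floor((51 + 51)/1) = 102.
  m_5 = 1*102 - 51 = 51, d_5 = (2702 - 51^2)/1 = 101/1 = 101: (m_5, d_5) = (m_1, d_1) = (51, 101), so from here the quotients repeat a_1, ..., a_4; the period length is 4.
Hence the expansion of sqrt(2702) is a_0 = 51 followed by the repeating block 1, 50, 1, 102 (period 4).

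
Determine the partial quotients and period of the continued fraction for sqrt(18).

Write x_i = (sqrt(18) + m_i)/d_i with (m_0, d_0) = (0, 1). a_0 = floor(sqrt(18)) = 4, since 4^2 = 16 <= 18 < 25 = 5^2.
Iterate m_{i+1} = d_i*a_i - m_i, d_{i+1} = (18 - m_{i+1}^2)/d_i, a_{i+1} = floor((a_0 + m_{i+1})/d_{i+1}):
  m_1 = 1*4 - 0 = 4, d_1 = (18 - 4^2)/1 = 2/1 = 2, a_1 = floor((4 + 4)/2) = 4.
  m_2 = 2*4 - 4 = 4, d_2 = (18 - 4^2)/2 = 2/2 = 1, a_2 = floor((4 + 4)/1) = 8.
  m_3 = 1*8 - 4 = 4, d_3 = (18 - 4^2)/1 = 2/1 = 2: (m_3, d_3) = (m_1, d_1) = (4, 2), so from here the quotients repeat a_1, a_2; the period length is 2.
Hence the expansion of sqrt(18) is a_0 = 4 followed by the repeating block 4, 8 (period 2).

[4; (4, 8)]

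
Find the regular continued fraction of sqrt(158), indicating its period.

Write x_i = (sqrt(158) + m_i)/d_i with (m_0, d_0) = (0, 1). a_0 = floor(sqrt(158)) = 12, since 12^2 = 144 <= 158 < 169 = 13^2.
Iterate m_{i+1} = d_i*a_i - m_i, d_{i+1} = (158 - m_{i+1}^2)/d_i, a_{i+1} = floor((a_0 + m_{i+1})/d_{i+1}):
  m_1 = 1*12 - 0 = 12, d_1 = (158 - 12^2)/1 = 14/1 = 14, a_1 = floor((12 + 12)/14) = 1.
  m_2 = 14*1 - 12 = 2, d_2 = (158 - 2^2)/14 = 154/14 = 11, a_2 = floor((12 + 2)/11) = 1.
  m_3 = 11*1 - 2 = 9, d_3 = (158 - 9^2)/11 = 77/11 = 7, a_3 = floor((12 + 9)/7) = 3.
  m_4 = 7*3 - 9 = 12, d_4 = (158 - 12^2)/7 = 14/7 = 2, a_4 = floor((12 + 12)/2) = 12.
  m_5 = 2*12 - 12 = 12, d_5 = (158 - 12^2)/2 = 14/2 = 7, a_5 = floor((12 + 12)/7) = 3.
  m_6 = 7*3 - 12 = 9, d_6 = (158 - 9^2)/7 = 77/7 = 11, a_6 = floor((12 + 9)/11) = 1.
  m_7 = 11*1 - 9 = 2, d_7 = (158 - 2^2)/11 = 154/11 = 14, a_7 = floor((12 + 2)/14) = 1.
  m_8 = 14*1 - 2 = 12, d_8 = (158 - 12^2)/14 = 14/14 = 1, a_8 = floor((12 + 12)/1) = 24.
  m_9 = 1*24 - 12 = 12, d_9 = (158 - 12^2)/1 = 14/1 = 14: (m_9, d_9) = (m_1, d_1) = (12, 14), so from here the quotients repeat a_1, ..., a_8; the period length is 8.
Hence the expansion of sqrt(158) is a_0 = 12 followed by the repeating block 1, 1, 3, 12, 3, 1, 1, 24 (period 8).

[12; (1, 1, 3, 12, 3, 1, 1, 24)]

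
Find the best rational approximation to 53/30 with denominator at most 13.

23/13

Expand x = 53/30 as a continued fraction with the Euclidean algorithm:
  53 = 1*30 + 23, so a_0 = 1.
  30 = 1*23 + 7, so a_1 = 1.
  23 = 3*7 + 2, so a_2 = 3.
  7 = 3*2 + 1, so a_3 = 3.
  2 = 2*1 + 0, so a_4 = 2.
so x = [1; 1, 3, 3, 2].
Convergents (p_i = a_i*p_{i-1} + p_{i-2}, q_i = a_i*q_{i-1} + q_{i-2} with p_{-2}=0, p_{-1}=1, q_{-2}=1, q_{-1}=0), until the denominator exceeds 13:
  i=0: a_0=1, p_0 = 1*1 + 0 = 1, q_0 = 1*0 + 1 = 1.
  i=1: a_1=1, p_1 = 1*1 + 1 = 2, q_1 = 1*1 + 0 = 1.
  i=2: a_2=3, p_2 = 3*2 + 1 = 7, q_2 = 3*1 + 1 = 4.
  i=3: a_3=3, p_3 = 3*7 + 2 = 23, q_3 = 3*4 + 1 = 13.
  i=4: a_4=2, p_4 = 2*23 + 7 = 53, q_4 = 2*13 + 4 = 30.
q_4 = 30 > 13, so the last convergent with denominator <= 13 is p_3/q_3 = 23/13.
The closest fraction with denominator <= 13 is either p_3/q_3 or the intermediate fraction (k*p_3 + p_2)/(k*q_3 + q_2) with the largest k >= 1 whose denominator stays <= 13; these approach x as k grows, and every other convergent or intermediate fraction in range is farther away.
Largest k: floor((13 - q_2)/q_3) = floor((13 - 4)/13) = 0.
Since k = 0, no intermediate fraction beyond p_3/q_3 has denominator <= 13, so the convergent 23/13 is the closest (its error is |53*13 - 23*30|/(30*13) = 1/390).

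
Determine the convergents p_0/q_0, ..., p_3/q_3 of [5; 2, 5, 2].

Using the convergent recurrence p_i = a_i*p_{i-1} + p_{i-2}, q_i = a_i*q_{i-1} + q_{i-2} with p_{-2}=0, p_{-1}=1, q_{-2}=1, q_{-1}=0:
  i=0: a_0=5, p_0 = 5*1 + 0 = 5, q_0 = 5*0 + 1 = 1.
  i=1: a_1=2, p_1 = 2*5 + 1 = 11, q_1 = 2*1 + 0 = 2.
  i=2: a_2=5, p_2 = 5*11 + 5 = 60, q_2 = 5*2 + 1 = 11.
  i=3: a_3=2, p_3 = 2*60 + 11 = 131, q_3 = 2*11 + 2 = 24.

5/1, 11/2, 60/11, 131/24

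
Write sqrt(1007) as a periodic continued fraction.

[31; (1, 2, 1, 2, 1, 62)]

Write x_i = (sqrt(1007) + m_i)/d_i with (m_0, d_0) = (0, 1). a_0 = floor(sqrt(1007)) = 31, since 31^2 = 961 <= 1007 < 1024 = 32^2.
Iterate m_{i+1} = d_i*a_i - m_i, d_{i+1} = (1007 - m_{i+1}^2)/d_i, a_{i+1} = floor((a_0 + m_{i+1})/d_{i+1}):
  m_1 = 1*31 - 0 = 31, d_1 = (1007 - 31^2)/1 = 46/1 = 46, a_1 = floor((31 + 31)/46) = 1.
  m_2 = 46*1 - 31 = 15, d_2 = (1007 - 15^2)/46 = 782/46 = 17, a_2 = floor((31 + 15)/17) = 2.
  m_3 = 17*2 - 15 = 19, d_3 = (1007 - 19^2)/17 = 646/17 = 38, a_3 = floor((31 + 19)/38) = 1.
  m_4 = 38*1 - 19 = 19, d_4 = (1007 - 19^2)/38 = 646/38 = 17, a_4 = floor((31 + 19)/17) = 2.
  m_5 = 17*2 - 19 = 15, d_5 = (1007 - 15^2)/17 = 782/17 = 46, a_5 = floor((31 + 15)/46) = 1.
  m_6 = 46*1 - 15 = 31, d_6 = (1007 - 31^2)/46 = 46/46 = 1, a_6 = floor((31 + 31)/1) = 62.
  m_7 = 1*62 - 31 = 31, d_7 = (1007 - 31^2)/1 = 46/1 = 46: (m_7, d_7) = (m_1, d_1) = (31, 46), so from here the quotients repeat a_1, ..., a_6; the period length is 6.
Hence the expansion of sqrt(1007) is a_0 = 31 followed by the repeating block 1, 2, 1, 2, 1, 62 (period 6).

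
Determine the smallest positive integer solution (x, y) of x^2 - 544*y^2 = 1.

First expand sqrt(544) as a continued fraction. With x_i = (sqrt(544) + m_i)/d_i and (m_0, d_0) = (0, 1): a_0 = floor(sqrt(544)) = 23, since 23^2 = 529 <= 544 < 576 = 24^2.
Iterate m_{i+1} = d_i*a_i - m_i, d_{i+1} = (544 - m_{i+1}^2)/d_i, a_{i+1} = floor((a_0 + m_{i+1})/d_{i+1}):
  m_1 = 1*23 - 0 = 23, d_1 = (544 - 23^2)/1 = 15/1 = 15, a_1 = floor((23 + 23)/15) = 3.
  m_2 = 15*3 - 23 = 22, d_2 = (544 - 22^2)/15 = 60/15 = 4, a_2 = floor((23 + 22)/4) = 11.
  m_3 = 4*11 - 22 = 22, d_3 = (544 - 22^2)/4 = 60/4 = 15, a_3 = floor((23 + 22)/15) = 3.
  m_4 = 15*3 - 22 = 23, d_4 = (544 - 23^2)/15 = 15/15 = 1, a_4 = floor((23 + 23)/1) = 46.
  m_5 = 1*46 - 23 = 23, d_5 = (544 - 23^2)/1 = 15/1 = 15: (m_5, d_5) = (m_1, d_1) = (23, 15), so from here the quotients repeat a_1, ..., a_4; the period length is 4.
So sqrt(544) = [23; (3, 11, 3, 46)] with period length k = 4.
k is even, so the fundamental solution of x^2 - 544y^2 = 1 is (p_{k-1}, q_{k-1}) = (p_3, q_3); compute convergents through index 3.
Convergents (p_i = a_i*p_{i-1} + p_{i-2}, q_i = a_i*q_{i-1} + q_{i-2} with p_{-2}=0, p_{-1}=1, q_{-2}=1, q_{-1}=0):
  i=0: a_0=23, p_0 = 23*1 + 0 = 23, q_0 = 23*0 + 1 = 1.
  i=1: a_1=3, p_1 = 3*23 + 1 = 70, q_1 = 3*1 + 0 = 3.
  i=2: a_2=11, p_2 = 11*70 + 23 = 793, q_2 = 11*3 + 1 = 34.
  i=3: a_3=3, p_3 = 3*793 + 70 = 2449, q_3 = 3*34 + 3 = 105.
Check: 2449^2 - 544*105^2 = 5997601 - 5997600 = 1, so (x, y) = (2449, 105) solves the equation, and by the theorem it is the least positive solution.

(x, y) = (2449, 105)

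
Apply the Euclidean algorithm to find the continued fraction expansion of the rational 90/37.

Run the Euclidean algorithm on 90 and 37; the successive quotients are the partial quotients a_0, a_1, ... (each step inverts the fractional part left over by the previous one):
  90 = 2*37 + 16, so a_0 = 2.
  37 = 2*16 + 5, so a_1 = 2.
  16 = 3*5 + 1, so a_2 = 3.
  5 = 5*1 + 0, so a_3 = 5.
The remainder reaches 0 after 4 divisions, so the expansion has 4 partial quotients, read off in order.

[2; 2, 3, 5]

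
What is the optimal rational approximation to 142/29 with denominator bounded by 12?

49/10

Expand x = 142/29 as a continued fraction with the Euclidean algorithm:
  142 = 4*29 + 26, so a_0 = 4.
  29 = 1*26 + 3, so a_1 = 1.
  26 = 8*3 + 2, so a_2 = 8.
  3 = 1*2 + 1, so a_3 = 1.
  2 = 2*1 + 0, so a_4 = 2.
so x = [4; 1, 8, 1, 2].
Convergents (p_i = a_i*p_{i-1} + p_{i-2}, q_i = a_i*q_{i-1} + q_{i-2} with p_{-2}=0, p_{-1}=1, q_{-2}=1, q_{-1}=0), until the denominator exceeds 12:
  i=0: a_0=4, p_0 = 4*1 + 0 = 4, q_0 = 4*0 + 1 = 1.
  i=1: a_1=1, p_1 = 1*4 + 1 = 5, q_1 = 1*1 + 0 = 1.
  i=2: a_2=8, p_2 = 8*5 + 4 = 44, q_2 = 8*1 + 1 = 9.
  i=3: a_3=1, p_3 = 1*44 + 5 = 49, q_3 = 1*9 + 1 = 10.
  i=4: a_4=2, p_4 = 2*49 + 44 = 142, q_4 = 2*10 + 9 = 29.
q_4 = 29 > 12, so the last convergent with denominator <= 12 is p_3/q_3 = 49/10.
The closest fraction with denominator <= 12 is either p_3/q_3 or the intermediate fraction (k*p_3 + p_2)/(k*q_3 + q_2) with the largest k >= 1 whose denominator stays <= 12; these approach x as k grows, and every other convergent or intermediate fraction in range is farther away.
Largest k: floor((12 - q_2)/q_3) = floor((12 - 9)/10) = 0.
Since k = 0, no intermediate fraction beyond p_3/q_3 has denominator <= 12, so the convergent 49/10 is the closest (its error is |142*10 - 49*29|/(29*10) = 1/290).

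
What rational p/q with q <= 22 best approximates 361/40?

Expand x = 361/40 as a continued fraction with the Euclidean algorithm:
  361 = 9*40 + 1, so a_0 = 9.
  40 = 40*1 + 0, so a_1 = 40.
so x = [9; 40].
Convergents (p_i = a_i*p_{i-1} + p_{i-2}, q_i = a_i*q_{i-1} + q_{i-2} with p_{-2}=0, p_{-1}=1, q_{-2}=1, q_{-1}=0), until the denominator exceeds 22:
  i=0: a_0=9, p_0 = 9*1 + 0 = 9, q_0 = 9*0 + 1 = 1.
  i=1: a_1=40, p_1 = 40*9 + 1 = 361, q_1 = 40*1 + 0 = 40.
q_1 = 40 > 22, so the last convergent with denominator <= 22 is p_0/q_0 = 9/1.
The closest fraction with denominator <= 22 is either p_0/q_0 or the intermediate fraction (k*p_0 + p_{-1})/(k*q_0 + q_{-1}) with the largest k >= 1 whose denominator stays <= 22; these approach x as k grows, and every other convergent or intermediate fraction in range is farther away.
Largest k: floor((22 - q_{-1})/q_0) = floor((22 - 0)/1) = 22 (using the seeds p_{-1} = 1, q_{-1} = 0).
That gives (22*9 + 1)/(22*1 + 0) = 199/22.
Compare the errors: |x - 9/1| = |361*1 - 9*40|/(40*1) = 1/40, and |x - 199/22| = |361*22 - 199*40|/(40*22) = 18/880.
Cross-multiplying, 18*40 = 720 < 880 = 1*880, so 18/880 is smaller: the intermediate fraction 199/22 is closer to x than 9/1.

199/22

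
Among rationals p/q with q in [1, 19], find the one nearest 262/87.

3/1

Expand x = 262/87 as a continued fraction with the Euclidean algorithm:
  262 = 3*87 + 1, so a_0 = 3.
  87 = 87*1 + 0, so a_1 = 87.
so x = [3; 87].
Convergents (p_i = a_i*p_{i-1} + p_{i-2}, q_i = a_i*q_{i-1} + q_{i-2} with p_{-2}=0, p_{-1}=1, q_{-2}=1, q_{-1}=0), until the denominator exceeds 19:
  i=0: a_0=3, p_0 = 3*1 + 0 = 3, q_0 = 3*0 + 1 = 1.
  i=1: a_1=87, p_1 = 87*3 + 1 = 262, q_1 = 87*1 + 0 = 87.
q_1 = 87 > 19, so the last convergent with denominator <= 19 is p_0/q_0 = 3/1.
The closest fraction with denominator <= 19 is either p_0/q_0 or the intermediate fraction (k*p_0 + p_{-1})/(k*q_0 + q_{-1}) with the largest k >= 1 whose denominator stays <= 19; these approach x as k grows, and every other convergent or intermediate fraction in range is farther away.
Largest k: floor((19 - q_{-1})/q_0) = floor((19 - 0)/1) = 19 (using the seeds p_{-1} = 1, q_{-1} = 0).
That gives (19*3 + 1)/(19*1 + 0) = 58/19.
Compare the errors: |x - 3/1| = |262*1 - 3*87|/(87*1) = 1/87, and |x - 58/19| = |262*19 - 58*87|/(87*19) = 68/1653.
Cross-multiplying, 1*1653 = 1653 < 5916 = 68*87, so 1/87 is smaller: the convergent 3/1 is closer to x than 58/19.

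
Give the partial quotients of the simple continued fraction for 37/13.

[2; 1, 5, 2]

Run the Euclidean algorithm on 37 and 13; the successive quotients are the partial quotients a_0, a_1, ... (each step inverts the fractional part left over by the previous one):
  37 = 2*13 + 11, so a_0 = 2.
  13 = 1*11 + 2, so a_1 = 1.
  11 = 5*2 + 1, so a_2 = 5.
  2 = 2*1 + 0, so a_3 = 2.
The remainder reaches 0 after 4 divisions, so the expansion has 4 partial quotients, read off in order.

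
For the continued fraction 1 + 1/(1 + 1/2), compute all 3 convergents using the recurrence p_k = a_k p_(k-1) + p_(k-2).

Using the convergent recurrence p_i = a_i*p_{i-1} + p_{i-2}, q_i = a_i*q_{i-1} + q_{i-2} with p_{-2}=0, p_{-1}=1, q_{-2}=1, q_{-1}=0:
  i=0: a_0=1, p_0 = 1*1 + 0 = 1, q_0 = 1*0 + 1 = 1.
  i=1: a_1=1, p_1 = 1*1 + 1 = 2, q_1 = 1*1 + 0 = 1.
  i=2: a_2=2, p_2 = 2*2 + 1 = 5, q_2 = 2*1 + 1 = 3.

1/1, 2/1, 5/3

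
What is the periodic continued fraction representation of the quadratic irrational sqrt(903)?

Write x_i = (sqrt(903) + m_i)/d_i with (m_0, d_0) = (0, 1). a_0 = floor(sqrt(903)) = 30, since 30^2 = 900 <= 903 < 961 = 31^2.
Iterate m_{i+1} = d_i*a_i - m_i, d_{i+1} = (903 - m_{i+1}^2)/d_i, a_{i+1} = floor((a_0 + m_{i+1})/d_{i+1}):
  m_1 = 1*30 - 0 = 30, d_1 = (903 - 30^2)/1 = 3/1 = 3, a_1 = floor((30 + 30)/3) = 20.
  m_2 = 3*20 - 30 = 30, d_2 = (903 - 30^2)/3 = 3/3 = 1, a_2 = floor((30 + 30)/1) = 60.
  m_3 = 1*60 - 30 = 30, d_3 = (903 - 30^2)/1 = 3/1 = 3: (m_3, d_3) = (m_1, d_1) = (30, 3), so from here the quotients repeat a_1, a_2; the period length is 2.
Hence the expansion of sqrt(903) is a_0 = 30 followed by the repeating block 20, 60 (period 2).

[30; (20, 60)]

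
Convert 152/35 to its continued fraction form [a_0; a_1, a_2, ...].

[4; 2, 1, 11]

Run the Euclidean algorithm on 152 and 35; the successive quotients are the partial quotients a_0, a_1, ... (each step inverts the fractional part left over by the previous one):
  152 = 4*35 + 12, so a_0 = 4.
  35 = 2*12 + 11, so a_1 = 2.
  12 = 1*11 + 1, so a_2 = 1.
  11 = 11*1 + 0, so a_3 = 11.
The remainder reaches 0 after 4 divisions, so the expansion has 4 partial quotients, read off in order.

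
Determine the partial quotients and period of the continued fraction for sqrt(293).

[17; (8, 1, 1, 8, 34)]

Write x_i = (sqrt(293) + m_i)/d_i with (m_0, d_0) = (0, 1). a_0 = floor(sqrt(293)) = 17, since 17^2 = 289 <= 293 < 324 = 18^2.
Iterate m_{i+1} = d_i*a_i - m_i, d_{i+1} = (293 - m_{i+1}^2)/d_i, a_{i+1} = floor((a_0 + m_{i+1})/d_{i+1}):
  m_1 = 1*17 - 0 = 17, d_1 = (293 - 17^2)/1 = 4/1 = 4, a_1 = floor((17 + 17)/4) = 8.
  m_2 = 4*8 - 17 = 15, d_2 = (293 - 15^2)/4 = 68/4 = 17, a_2 = floor((17 + 15)/17) = 1.
  m_3 = 17*1 - 15 = 2, d_3 = (293 - 2^2)/17 = 289/17 = 17, a_3 = floor((17 + 2)/17) = 1.
  m_4 = 17*1 - 2 = 15, d_4 = (293 - 15^2)/17 = 68/17 = 4, a_4 = floor((17 + 15)/4) = 8.
  m_5 = 4*8 - 15 = 17, d_5 = (293 - 17^2)/4 = 4/4 = 1, a_5 = floor((17 + 17)/1) = 34.
  m_6 = 1*34 - 17 = 17, d_6 = (293 - 17^2)/1 = 4/1 = 4: (m_6, d_6) = (m_1, d_1) = (17, 4), so from here the quotients repeat a_1, ..., a_5; the period length is 5.
Hence the expansion of sqrt(293) is a_0 = 17 followed by the repeating block 8, 1, 1, 8, 34 (period 5).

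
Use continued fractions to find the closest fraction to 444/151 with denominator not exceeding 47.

Expand x = 444/151 as a continued fraction with the Euclidean algorithm:
  444 = 2*151 + 142, so a_0 = 2.
  151 = 1*142 + 9, so a_1 = 1.
  142 = 15*9 + 7, so a_2 = 15.
  9 = 1*7 + 2, so a_3 = 1.
  7 = 3*2 + 1, so a_4 = 3.
  2 = 2*1 + 0, so a_5 = 2.
so x = [2; 1, 15, 1, 3, 2].
Convergents (p_i = a_i*p_{i-1} + p_{i-2}, q_i = a_i*q_{i-1} + q_{i-2} with p_{-2}=0, p_{-1}=1, q_{-2}=1, q_{-1}=0), until the denominator exceeds 47:
  i=0: a_0=2, p_0 = 2*1 + 0 = 2, q_0 = 2*0 + 1 = 1.
  i=1: a_1=1, p_1 = 1*2 + 1 = 3, q_1 = 1*1 + 0 = 1.
  i=2: a_2=15, p_2 = 15*3 + 2 = 47, q_2 = 15*1 + 1 = 16.
  i=3: a_3=1, p_3 = 1*47 + 3 = 50, q_3 = 1*16 + 1 = 17.
  i=4: a_4=3, p_4 = 3*50 + 47 = 197, q_4 = 3*17 + 16 = 67.
q_4 = 67 > 47, so the last convergent with denominator <= 47 is p_3/q_3 = 50/17.
The closest fraction with denominator <= 47 is either p_3/q_3 or the intermediate fraction (k*p_3 + p_2)/(k*q_3 + q_2) with the largest k >= 1 whose denominator stays <= 47; these approach x as k grows, and every other convergent or intermediate fraction in range is farther away.
Largest k: floor((47 - q_2)/q_3) = floor((47 - 16)/17) = 1.
That gives (1*50 + 47)/(1*17 + 16) = 97/33.
Compare the errors: |x - 50/17| = |444*17 - 50*151|/(151*17) = 2/2567, and |x - 97/33| = |444*33 - 97*151|/(151*33) = 5/4983.
Cross-multiplying, 2*4983 = 9966 < 12835 = 5*2567, so 2/2567 is smaller: the convergent 50/17 is closer to x than 97/33.

50/17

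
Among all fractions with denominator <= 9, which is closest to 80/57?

7/5

Expand x = 80/57 as a continued fraction with the Euclidean algorithm:
  80 = 1*57 + 23, so a_0 = 1.
  57 = 2*23 + 11, so a_1 = 2.
  23 = 2*11 + 1, so a_2 = 2.
  11 = 11*1 + 0, so a_3 = 11.
so x = [1; 2, 2, 11].
Convergents (p_i = a_i*p_{i-1} + p_{i-2}, q_i = a_i*q_{i-1} + q_{i-2} with p_{-2}=0, p_{-1}=1, q_{-2}=1, q_{-1}=0), until the denominator exceeds 9:
  i=0: a_0=1, p_0 = 1*1 + 0 = 1, q_0 = 1*0 + 1 = 1.
  i=1: a_1=2, p_1 = 2*1 + 1 = 3, q_1 = 2*1 + 0 = 2.
  i=2: a_2=2, p_2 = 2*3 + 1 = 7, q_2 = 2*2 + 1 = 5.
  i=3: a_3=11, p_3 = 11*7 + 3 = 80, q_3 = 11*5 + 2 = 57.
q_3 = 57 > 9, so the last convergent with denominator <= 9 is p_2/q_2 = 7/5.
The closest fraction with denominator <= 9 is either p_2/q_2 or the intermediate fraction (k*p_2 + p_1)/(k*q_2 + q_1) with the largest k >= 1 whose denominator stays <= 9; these approach x as k grows, and every other convergent or intermediate fraction in range is farther away.
Largest k: floor((9 - q_1)/q_2) = floor((9 - 2)/5) = 1.
That gives (1*7 + 3)/(1*5 + 2) = 10/7.
Compare the errors: |x - 7/5| = |80*5 - 7*57|/(57*5) = 1/285, and |x - 10/7| = |80*7 - 10*57|/(57*7) = 10/399.
Cross-multiplying, 1*399 = 399 < 2850 = 10*285, so 1/285 is smaller: the convergent 7/5 is closer to x than 10/7.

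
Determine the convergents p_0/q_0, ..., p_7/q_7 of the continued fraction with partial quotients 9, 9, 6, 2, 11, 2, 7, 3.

Using the convergent recurrence p_i = a_i*p_{i-1} + p_{i-2}, q_i = a_i*q_{i-1} + q_{i-2} with p_{-2}=0, p_{-1}=1, q_{-2}=1, q_{-1}=0:
  i=0: a_0=9, p_0 = 9*1 + 0 = 9, q_0 = 9*0 + 1 = 1.
  i=1: a_1=9, p_1 = 9*9 + 1 = 82, q_1 = 9*1 + 0 = 9.
  i=2: a_2=6, p_2 = 6*82 + 9 = 501, q_2 = 6*9 + 1 = 55.
  i=3: a_3=2, p_3 = 2*501 + 82 = 1084, q_3 = 2*55 + 9 = 119.
  i=4: a_4=11, p_4 = 11*1084 + 501 = 12425, q_4 = 11*119 + 55 = 1364.
  i=5: a_5=2, p_5 = 2*12425 + 1084 = 25934, q_5 = 2*1364 + 119 = 2847.
  i=6: a_6=7, p_6 = 7*25934 + 12425 = 193963, q_6 = 7*2847 + 1364 = 21293.
  i=7: a_7=3, p_7 = 3*193963 + 25934 = 607823, q_7 = 3*21293 + 2847 = 66726.

9/1, 82/9, 501/55, 1084/119, 12425/1364, 25934/2847, 193963/21293, 607823/66726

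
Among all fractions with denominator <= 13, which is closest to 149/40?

Expand x = 149/40 as a continued fraction with the Euclidean algorithm:
  149 = 3*40 + 29, so a_0 = 3.
  40 = 1*29 + 11, so a_1 = 1.
  29 = 2*11 + 7, so a_2 = 2.
  11 = 1*7 + 4, so a_3 = 1.
  7 = 1*4 + 3, so a_4 = 1.
  4 = 1*3 + 1, so a_5 = 1.
  3 = 3*1 + 0, so a_6 = 3.
so x = [3; 1, 2, 1, 1, 1, 3].
Convergents (p_i = a_i*p_{i-1} + p_{i-2}, q_i = a_i*q_{i-1} + q_{i-2} with p_{-2}=0, p_{-1}=1, q_{-2}=1, q_{-1}=0), until the denominator exceeds 13:
  i=0: a_0=3, p_0 = 3*1 + 0 = 3, q_0 = 3*0 + 1 = 1.
  i=1: a_1=1, p_1 = 1*3 + 1 = 4, q_1 = 1*1 + 0 = 1.
  i=2: a_2=2, p_2 = 2*4 + 3 = 11, q_2 = 2*1 + 1 = 3.
  i=3: a_3=1, p_3 = 1*11 + 4 = 15, q_3 = 1*3 + 1 = 4.
  i=4: a_4=1, p_4 = 1*15 + 11 = 26, q_4 = 1*4 + 3 = 7.
  i=5: a_5=1, p_5 = 1*26 + 15 = 41, q_5 = 1*7 + 4 = 11.
  i=6: a_6=3, p_6 = 3*41 + 26 = 149, q_6 = 3*11 + 7 = 40.
q_6 = 40 > 13, so the last convergent with denominator <= 13 is p_5/q_5 = 41/11.
The closest fraction with denominator <= 13 is either p_5/q_5 or the intermediate fraction (k*p_5 + p_4)/(k*q_5 + q_4) with the largest k >= 1 whose denominator stays <= 13; these approach x as k grows, and every other convergent or intermediate fraction in range is farther away.
Largest k: floor((13 - q_4)/q_5) = floor((13 - 7)/11) = 0.
Since k = 0, no intermediate fraction beyond p_5/q_5 has denominator <= 13, so the convergent 41/11 is the closest (its error is |149*11 - 41*40|/(40*11) = 1/440).

41/11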